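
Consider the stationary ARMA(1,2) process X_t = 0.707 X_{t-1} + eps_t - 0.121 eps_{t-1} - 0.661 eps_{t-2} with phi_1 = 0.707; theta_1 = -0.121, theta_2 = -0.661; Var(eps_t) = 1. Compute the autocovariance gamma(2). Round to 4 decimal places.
\gamma(2) = -0.2881

Multiply the model equation by X_{t-k} and take expectations. With theta_0 = psi_0 = 1 and psi_j the MA(infinity) weights, this gives
  gamma(k) - sum_i phi_i gamma(k-i) = c_k,
  c_k = sigma^2 * sum_{j=k..q} theta_j psi_{j-k}   (c_k = 0 for k > q),
using gamma(-m) = gamma(m).
psi-weights needed (psi_j = theta_j + sum_i phi_i psi_{j-i}):
  psi_1 = theta_1 + phi_1 = -0.121 + (0.707) = 0.586
  psi_2 = theta_2 + phi_1 psi_1 = -0.661 + (0.707)(0.586) = -0.246698
Right-hand sides:
  c_0 = sigma^2 (1 + theta_1 psi_1 + theta_2 psi_2) = 1 * (1 + (-0.121)(0.586) + (-0.661)(-0.246698)) = 1 * 1.092161 = 1.092161
  c_1 = sigma^2 (theta_1 + theta_2 psi_1) = 1 * (-0.121 + (-0.661)(0.586)) = -0.508346
  c_2 = sigma^2 theta_2 = 1 * (-0.661) = -0.661
Equations for k = 0 and k = 1 (AR order 1):
  gamma(0) = phi_1 gamma(1) + c_0
  gamma(1) = phi_1 gamma(0) + c_1
Substituting the second into the first: gamma(0) (1 - phi_1^2) = c_0 + phi_1 c_1, so
  gamma(0) = (c_0 + phi_1 c_1) / (1 - phi_1^2) = (1.092161 + (0.707)(-0.508346)) / (1 - (0.707)^2) = 0.732761 / 0.500151 = 1.465079.
  gamma(1) = phi_1 gamma(0) + c_1 = (0.707)(1.465079) + (-0.508346) = 0.527465.
For k = 2: gamma(2) = phi_1 gamma(1) + c_2
  = (0.707)(0.527465) + (-0.661) = -0.288082.
Therefore gamma(2) = -0.2881 (to 4 decimal places).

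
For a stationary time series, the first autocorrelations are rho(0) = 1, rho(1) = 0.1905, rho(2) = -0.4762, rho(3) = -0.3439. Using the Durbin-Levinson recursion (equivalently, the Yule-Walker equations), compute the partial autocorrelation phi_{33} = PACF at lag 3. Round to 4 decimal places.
\phi_{33} = -0.1499

The PACF at lag k is phi_{kk}, the last component of the solution
to the Yule-Walker system G_k phi = r_k where
  (G_k)_{ij} = rho(|i - j|), (r_k)_i = rho(i), i,j = 1..k.
Equivalently, Durbin-Levinson gives phi_{kk} iteratively:
  phi_{11} = rho(1)
  phi_{kk} = [rho(k) - sum_{j=1..k-1} phi_{k-1,j} rho(k-j)]
            / [1 - sum_{j=1..k-1} phi_{k-1,j} rho(j)],
  phi_{k,j} = phi_{k-1,j} - phi_{kk} phi_{k-1,k-j},  j = 1..k-1.
Step k = 1:
  phi_11 = rho(1) = 0.1905.
Step k = 2:
  phi_22 = [rho(2) - phi_11 rho(1)] / [1 - phi_11 rho(1)] = [-0.4762 - (0.1905)(0.1905)] / [1 - (0.1905)(0.1905)]
         = -0.51249025 / 0.96370975 = -0.531789.
  Update: phi_21 = phi_11 - phi_22 phi_11 = 0.1905 - (-0.531789)(0.1905) = 0.291806.
Step k = 3:
  phi_33 = [rho(3) - phi_21 rho(2) - phi_22 rho(1)] / [1 - phi_21 rho(1) - phi_22 rho(2)]
    numerator   = -0.3439 - (0.291806)(-0.4762) - (-0.531789)(0.1905) = -0.10363627
    denominator = 1 - (0.291806)(0.1905) - (-0.531789)(-0.4762) = 0.69117307
  phi_33 = -0.10363627 / 0.69117307 = -0.1499.
Therefore phi_{33} = -0.1499.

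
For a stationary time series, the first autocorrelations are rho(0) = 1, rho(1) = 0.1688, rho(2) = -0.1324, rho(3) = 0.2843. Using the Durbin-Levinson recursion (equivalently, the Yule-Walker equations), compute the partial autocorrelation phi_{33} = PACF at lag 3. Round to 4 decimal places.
\phi_{33} = 0.3580

The PACF at lag k is phi_{kk}, the last component of the solution
to the Yule-Walker system G_k phi = r_k where
  (G_k)_{ij} = rho(|i - j|), (r_k)_i = rho(i), i,j = 1..k.
Equivalently, Durbin-Levinson gives phi_{kk} iteratively:
  phi_{11} = rho(1)
  phi_{kk} = [rho(k) - sum_{j=1..k-1} phi_{k-1,j} rho(k-j)]
            / [1 - sum_{j=1..k-1} phi_{k-1,j} rho(j)],
  phi_{k,j} = phi_{k-1,j} - phi_{kk} phi_{k-1,k-j},  j = 1..k-1.
Step k = 1:
  phi_11 = rho(1) = 0.1688.
Step k = 2:
  phi_22 = [rho(2) - phi_11 rho(1)] / [1 - phi_11 rho(1)] = [-0.1324 - (0.1688)(0.1688)] / [1 - (0.1688)(0.1688)]
         = -0.16089344 / 0.97150656 = -0.165612.
  Update: phi_21 = phi_11 - phi_22 phi_11 = 0.1688 - (-0.165612)(0.1688) = 0.196755.
Step k = 3:
  phi_33 = [rho(3) - phi_21 rho(2) - phi_22 rho(1)] / [1 - phi_21 rho(1) - phi_22 rho(2)]
    numerator   = 0.2843 - (0.196755)(-0.1324) - (-0.165612)(0.1688) = 0.33830577
    denominator = 1 - (0.196755)(0.1688) - (-0.165612)(-0.1324) = 0.94486063
  phi_33 = 0.33830577 / 0.94486063 = 0.358.
Therefore phi_{33} = 0.3580.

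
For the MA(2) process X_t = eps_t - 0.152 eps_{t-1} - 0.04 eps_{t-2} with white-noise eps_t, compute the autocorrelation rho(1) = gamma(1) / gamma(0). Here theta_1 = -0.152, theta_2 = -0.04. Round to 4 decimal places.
\rho(1) = -0.1424

For an MA(q) process with theta_0 = 1, the autocovariance is
  gamma(k) = sigma^2 * sum_{i=0..q-k} theta_i * theta_{i+k},
and rho(k) = gamma(k) / gamma(0). Sigma^2 cancels.
  numerator   = (1)*(-0.152) + (-0.152)*(-0.04) = -0.14592.
  denominator = (1)^2 + (-0.152)^2 + (-0.04)^2 = 1.024704.
  rho(1) = -0.14592 / 1.024704 = -0.1424.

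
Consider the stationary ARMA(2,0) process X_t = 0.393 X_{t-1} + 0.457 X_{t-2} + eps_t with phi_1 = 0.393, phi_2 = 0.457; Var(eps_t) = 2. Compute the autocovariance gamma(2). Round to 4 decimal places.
\gamma(2) = 3.9362

Multiply the model equation by X_{t-k} and take expectations. With theta_0 = psi_0 = 1 and psi_j the MA(infinity) weights, this gives
  gamma(k) - sum_i phi_i gamma(k-i) = c_k,
  c_k = sigma^2 * sum_{j=k..q} theta_j psi_{j-k}   (c_k = 0 for k > q),
using gamma(-m) = gamma(m).
Pure AR (q = 0): c_0 = sigma^2 = 2, c_k = 0 for k >= 1.
Equations for k = 0, 1, 2 (AR order 2, c_2 = 0):
  (E0) gamma(0) = phi_1 gamma(1) + phi_2 gamma(2) + c_0
  (E1) gamma(1) = phi_1 gamma(0) + phi_2 gamma(1) + c_1
  (E2) gamma(2) = phi_1 gamma(1) + phi_2 gamma(0)
From (E1): gamma(1) = A gamma(0) + B with
  A = phi_1 / (1 - phi_2) = 0.393 / 0.543 = 0.723757,   B = c_1 / (1 - phi_2) = 0 / 0.543 = 0.
Insert (E2) into (E0): gamma(0) (1 - phi_2^2) = phi_1 (1 + phi_2) gamma(1) + c_0.
  phi_1 (1 + phi_2) = (0.393)(1.457) = 0.572601,   1 - phi_2^2 = 0.791151.
Replace gamma(1) by A gamma(0) + B and collect gamma(0):
  gamma(0) [0.791151 - (0.572601)(0.723757)] = c_0 = 2
  gamma(0) * 0.376727 = 2
  gamma(0) = 2 / 0.376727 = 5.308883.
  gamma(1) = A gamma(0) = (0.723757)(5.308883) = 3.842341.
  gamma(2) = phi_1 gamma(1) + phi_2 gamma(0) = (0.393)(3.842341) + (0.457)(5.308883) = 3.9362.
Therefore gamma(2) = 3.9362 (to 4 decimal places).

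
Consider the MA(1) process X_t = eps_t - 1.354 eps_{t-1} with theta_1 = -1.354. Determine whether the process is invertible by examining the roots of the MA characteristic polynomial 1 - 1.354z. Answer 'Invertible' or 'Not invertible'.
\text{Not invertible}

The MA(q) characteristic polynomial is P(z) = 1 - 1.354z.
Invertibility requires all roots to lie outside the unit circle, i.e. |z| > 1 for every root.
This is linear in z: 1 + (-1.354) z = 0  =>  z = -1/(-1.354) = 0.738552,  |z| = 0.738552.
Moduli of all roots: 0.7386.
All moduli strictly greater than 1? No.
Verdict: Not invertible.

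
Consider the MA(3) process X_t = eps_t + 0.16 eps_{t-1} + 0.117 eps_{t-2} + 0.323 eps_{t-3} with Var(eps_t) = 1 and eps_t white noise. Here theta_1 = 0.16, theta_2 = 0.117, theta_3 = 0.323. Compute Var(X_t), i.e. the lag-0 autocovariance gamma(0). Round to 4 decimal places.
\gamma(0) = 1.1436

For an MA(q) process X_t = eps_t + sum_i theta_i eps_{t-i} with
Var(eps_t) = sigma^2, the variance is
  gamma(0) = sigma^2 * (1 + sum_i theta_i^2).
  sum_i theta_i^2 = (0.16)^2 + (0.117)^2 + (0.323)^2 = 0.0256 + 0.013689 + 0.104329 = 0.143618.
  gamma(0) = 1 * (1 + 0.143618) = 1 * 1.143618 = 1.143618, which rounds to 1.1436.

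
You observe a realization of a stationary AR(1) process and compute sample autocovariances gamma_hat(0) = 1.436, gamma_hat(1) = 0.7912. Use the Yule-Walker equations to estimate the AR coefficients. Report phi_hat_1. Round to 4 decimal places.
\hat\phi_{1} = 0.5510

The Yule-Walker equations for an AR(p) process read, in matrix form,
  Gamma_p phi = r_p,   with   (Gamma_p)_{ij} = gamma(|i - j|),
                       (r_p)_i = gamma(i),   i,j = 1..p.
Substitute the sample gammas (Toeplitz matrix and right-hand side of size 1):
  Gamma_p = [[1.436]]
  r_p     = [0.7912]
With p = 1 this is the single equation gamma(0) phi_1 = gamma(1):
  phi_hat_1 = gamma(1) / gamma(0) = 0.7912 / 1.436 = 0.5510.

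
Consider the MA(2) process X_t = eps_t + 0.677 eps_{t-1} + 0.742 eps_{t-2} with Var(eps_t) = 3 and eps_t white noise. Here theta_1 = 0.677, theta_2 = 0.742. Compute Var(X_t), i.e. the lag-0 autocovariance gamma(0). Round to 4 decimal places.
\gamma(0) = 6.0267

For an MA(q) process X_t = eps_t + sum_i theta_i eps_{t-i} with
Var(eps_t) = sigma^2, the variance is
  gamma(0) = sigma^2 * (1 + sum_i theta_i^2).
  sum_i theta_i^2 = (0.677)^2 + (0.742)^2 = 0.458329 + 0.550564 = 1.008893.
  gamma(0) = 3 * (1 + 1.008893) = 3 * 2.008893 = 6.026679, which rounds to 6.0267.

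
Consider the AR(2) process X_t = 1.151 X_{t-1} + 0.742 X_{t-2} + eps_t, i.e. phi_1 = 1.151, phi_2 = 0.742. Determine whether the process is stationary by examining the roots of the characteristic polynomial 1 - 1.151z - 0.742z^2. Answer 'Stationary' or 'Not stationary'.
\text{Not stationary}

The AR(p) characteristic polynomial is P(z) = 1 - 1.151z - 0.742z^2.
Stationarity requires all roots to lie outside the unit circle, i.e. |z| > 1 for every root.
Set 1 + (-1.151) z + (-0.742) z^2 = 0, i.e. a z^2 + b z + c = 0 with a = -0.742, b = -1.151, c = 1.
Discriminant D = b^2 - 4ac = (-1.151)^2 - 4*(-0.742)*1 = 1.324801 - (-2.968) = 4.292801.
D >= 0, so the roots are real: z = (-b +/- sqrt(D)) / (2a) = (1.151 +/- 2.071908) / (-1.484).
  z_1 = (1.151 + 2.071908) / (-1.484) = -2.1718,   |z_1| = 2.1718.
  z_2 = (1.151 - 2.071908) / (-1.484) = 0.6206,   |z_2| = 0.6206.
Moduli of all roots: 2.1718, 0.6206.
All moduli strictly greater than 1? No.
Verdict: Not stationary.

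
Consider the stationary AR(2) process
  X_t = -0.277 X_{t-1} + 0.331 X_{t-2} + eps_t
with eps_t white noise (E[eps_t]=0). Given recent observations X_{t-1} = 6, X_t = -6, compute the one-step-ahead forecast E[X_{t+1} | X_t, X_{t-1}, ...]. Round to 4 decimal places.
E[X_{t+1} \mid \mathcal F_t] = 3.6480

For an AR(p) model X_t = c + sum_i phi_i X_{t-i} + eps_t, the
one-step-ahead conditional mean is
  E[X_{t+1} | X_t, ...] = c + sum_i phi_i X_{t+1-i}.
Substitute known values:
  E[X_{t+1} | ...] = (-0.277) * (-6) + (0.331) * (6)
                   = 3.6480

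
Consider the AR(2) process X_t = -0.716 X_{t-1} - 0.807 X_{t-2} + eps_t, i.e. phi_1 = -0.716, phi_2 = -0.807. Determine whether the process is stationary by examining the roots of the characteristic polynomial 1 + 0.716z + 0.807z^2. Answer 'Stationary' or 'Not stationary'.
\text{Stationary}

The AR(p) characteristic polynomial is P(z) = 1 + 0.716z + 0.807z^2.
Stationarity requires all roots to lie outside the unit circle, i.e. |z| > 1 for every root.
Set 1 + (0.716) z + (0.807) z^2 = 0, i.e. a z^2 + b z + c = 0 with a = 0.807, b = 0.716, c = 1.
Discriminant D = b^2 - 4ac = (0.716)^2 - 4*(0.807)*1 = 0.512656 - (3.228) = -2.715344.
D < 0, so the roots are the complex-conjugate pair z = (-b +/- i sqrt(-D)) / (2a) = -0.4436 +/- 1.021i.
For a conjugate pair |z|^2 = z * conj(z) = (product of roots) = c/a = 1/(0.807) = 1.239157, so |z| = sqrt(1.239157) = 1.1132 for both roots.
Moduli of all roots: 1.1132, 1.1132.
All moduli strictly greater than 1? Yes.
Verdict: Stationary.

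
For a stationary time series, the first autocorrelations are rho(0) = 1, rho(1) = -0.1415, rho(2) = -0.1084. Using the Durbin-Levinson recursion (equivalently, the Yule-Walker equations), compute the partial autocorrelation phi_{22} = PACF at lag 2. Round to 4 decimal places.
\phi_{22} = -0.1310

The PACF at lag k is phi_{kk}, the last component of the solution
to the Yule-Walker system G_k phi = r_k where
  (G_k)_{ij} = rho(|i - j|), (r_k)_i = rho(i), i,j = 1..k.
Equivalently, Durbin-Levinson gives phi_{kk} iteratively:
  phi_{11} = rho(1)
  phi_{kk} = [rho(k) - sum_{j=1..k-1} phi_{k-1,j} rho(k-j)]
            / [1 - sum_{j=1..k-1} phi_{k-1,j} rho(j)],
  phi_{k,j} = phi_{k-1,j} - phi_{kk} phi_{k-1,k-j},  j = 1..k-1.
Step k = 1:
  phi_11 = rho(1) = -0.1415.
Step k = 2:
  phi_22 = [rho(2) - phi_11 rho(1)] / [1 - phi_11 rho(1)] = [-0.1084 - (-0.1415)(-0.1415)] / [1 - (-0.1415)(-0.1415)]
         = -0.12842225 / 0.97997775 = -0.131.
Therefore phi_{22} = -0.1310.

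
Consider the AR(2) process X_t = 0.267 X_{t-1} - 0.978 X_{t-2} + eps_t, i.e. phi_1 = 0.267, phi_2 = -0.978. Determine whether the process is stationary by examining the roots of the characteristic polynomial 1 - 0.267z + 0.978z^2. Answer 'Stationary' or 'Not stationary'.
\text{Stationary}

The AR(p) characteristic polynomial is P(z) = 1 - 0.267z + 0.978z^2.
Stationarity requires all roots to lie outside the unit circle, i.e. |z| > 1 for every root.
Set 1 + (-0.267) z + (0.978) z^2 = 0, i.e. a z^2 + b z + c = 0 with a = 0.978, b = -0.267, c = 1.
Discriminant D = b^2 - 4ac = (-0.267)^2 - 4*(0.978)*1 = 0.071289 - (3.912) = -3.840711.
D < 0, so the roots are the complex-conjugate pair z = (-b +/- i sqrt(-D)) / (2a) = 0.1365 +/- 1.0019i.
For a conjugate pair |z|^2 = z * conj(z) = (product of roots) = c/a = 1/(0.978) = 1.022495, so |z| = sqrt(1.022495) = 1.0112 for both roots.
Moduli of all roots: 1.0112, 1.0112.
All moduli strictly greater than 1? Yes.
Verdict: Stationary.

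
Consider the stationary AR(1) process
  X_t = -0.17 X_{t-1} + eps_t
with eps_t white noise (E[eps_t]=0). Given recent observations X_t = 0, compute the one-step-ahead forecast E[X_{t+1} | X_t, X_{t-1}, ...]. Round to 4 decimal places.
E[X_{t+1} \mid \mathcal F_t] = 0.0000

For an AR(p) model X_t = c + sum_i phi_i X_{t-i} + eps_t, the
one-step-ahead conditional mean is
  E[X_{t+1} | X_t, ...] = c + sum_i phi_i X_{t+1-i}.
Substitute known values:
  E[X_{t+1} | ...] = (-0.17) * (0)
                   = 0.0000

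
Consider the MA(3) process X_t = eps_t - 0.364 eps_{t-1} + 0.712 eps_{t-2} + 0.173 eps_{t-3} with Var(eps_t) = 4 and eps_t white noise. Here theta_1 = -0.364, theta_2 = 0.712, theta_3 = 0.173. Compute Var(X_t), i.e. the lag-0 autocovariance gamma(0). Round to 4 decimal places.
\gamma(0) = 6.6775

For an MA(q) process X_t = eps_t + sum_i theta_i eps_{t-i} with
Var(eps_t) = sigma^2, the variance is
  gamma(0) = sigma^2 * (1 + sum_i theta_i^2).
  sum_i theta_i^2 = (-0.364)^2 + (0.712)^2 + (0.173)^2 = 0.132496 + 0.506944 + 0.029929 = 0.669369.
  gamma(0) = 4 * (1 + 0.669369) = 4 * 1.669369 = 6.677476, which rounds to 6.6775.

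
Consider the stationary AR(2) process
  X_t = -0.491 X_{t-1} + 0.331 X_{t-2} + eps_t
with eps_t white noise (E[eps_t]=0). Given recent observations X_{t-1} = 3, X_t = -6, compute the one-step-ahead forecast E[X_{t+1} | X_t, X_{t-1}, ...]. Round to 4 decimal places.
E[X_{t+1} \mid \mathcal F_t] = 3.9390

For an AR(p) model X_t = c + sum_i phi_i X_{t-i} + eps_t, the
one-step-ahead conditional mean is
  E[X_{t+1} | X_t, ...] = c + sum_i phi_i X_{t+1-i}.
Substitute known values:
  E[X_{t+1} | ...] = (-0.491) * (-6) + (0.331) * (3)
                   = 3.9390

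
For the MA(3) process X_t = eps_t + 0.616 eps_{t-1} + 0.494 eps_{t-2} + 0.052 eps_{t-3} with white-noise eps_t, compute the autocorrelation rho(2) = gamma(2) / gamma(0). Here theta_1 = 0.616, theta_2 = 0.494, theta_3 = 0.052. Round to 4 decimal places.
\rho(2) = 0.3235

For an MA(q) process with theta_0 = 1, the autocovariance is
  gamma(k) = sigma^2 * sum_{i=0..q-k} theta_i * theta_{i+k},
and rho(k) = gamma(k) / gamma(0). Sigma^2 cancels.
  numerator   = (1)*(0.494) + (0.616)*(0.052) = 0.526032.
  denominator = (1)^2 + (0.616)^2 + (0.494)^2 + (0.052)^2 = 1.626196.
  rho(2) = 0.526032 / 1.626196 = 0.3235.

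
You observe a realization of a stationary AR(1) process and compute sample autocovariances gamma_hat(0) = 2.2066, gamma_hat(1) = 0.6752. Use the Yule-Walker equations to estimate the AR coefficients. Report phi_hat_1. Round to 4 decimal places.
\hat\phi_{1} = 0.3060

The Yule-Walker equations for an AR(p) process read, in matrix form,
  Gamma_p phi = r_p,   with   (Gamma_p)_{ij} = gamma(|i - j|),
                       (r_p)_i = gamma(i),   i,j = 1..p.
Substitute the sample gammas (Toeplitz matrix and right-hand side of size 1):
  Gamma_p = [[2.2066]]
  r_p     = [0.6752]
With p = 1 this is the single equation gamma(0) phi_1 = gamma(1):
  phi_hat_1 = gamma(1) / gamma(0) = 0.6752 / 2.2066 = 0.3060.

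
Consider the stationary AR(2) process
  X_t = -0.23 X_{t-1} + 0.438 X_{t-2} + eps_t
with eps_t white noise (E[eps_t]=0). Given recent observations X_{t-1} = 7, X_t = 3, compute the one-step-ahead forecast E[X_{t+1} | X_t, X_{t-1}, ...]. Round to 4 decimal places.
E[X_{t+1} \mid \mathcal F_t] = 2.3760

For an AR(p) model X_t = c + sum_i phi_i X_{t-i} + eps_t, the
one-step-ahead conditional mean is
  E[X_{t+1} | X_t, ...] = c + sum_i phi_i X_{t+1-i}.
Substitute known values:
  E[X_{t+1} | ...] = (-0.23) * (3) + (0.438) * (7)
                   = 2.3760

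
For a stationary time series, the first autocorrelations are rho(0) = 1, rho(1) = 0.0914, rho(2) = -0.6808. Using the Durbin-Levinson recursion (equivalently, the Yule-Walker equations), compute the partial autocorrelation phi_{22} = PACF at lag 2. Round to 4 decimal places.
\phi_{22} = -0.6950

The PACF at lag k is phi_{kk}, the last component of the solution
to the Yule-Walker system G_k phi = r_k where
  (G_k)_{ij} = rho(|i - j|), (r_k)_i = rho(i), i,j = 1..k.
Equivalently, Durbin-Levinson gives phi_{kk} iteratively:
  phi_{11} = rho(1)
  phi_{kk} = [rho(k) - sum_{j=1..k-1} phi_{k-1,j} rho(k-j)]
            / [1 - sum_{j=1..k-1} phi_{k-1,j} rho(j)],
  phi_{k,j} = phi_{k-1,j} - phi_{kk} phi_{k-1,k-j},  j = 1..k-1.
Step k = 1:
  phi_11 = rho(1) = 0.0914.
Step k = 2:
  phi_22 = [rho(2) - phi_11 rho(1)] / [1 - phi_11 rho(1)] = [-0.6808 - (0.0914)(0.0914)] / [1 - (0.0914)(0.0914)]
         = -0.68915396 / 0.99164604 = -0.695.
Therefore phi_{22} = -0.6950.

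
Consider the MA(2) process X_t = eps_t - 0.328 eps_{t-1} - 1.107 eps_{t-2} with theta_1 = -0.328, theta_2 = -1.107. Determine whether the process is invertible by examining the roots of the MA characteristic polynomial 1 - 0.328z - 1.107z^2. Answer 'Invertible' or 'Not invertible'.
\text{Not invertible}

The MA(q) characteristic polynomial is P(z) = 1 - 0.328z - 1.107z^2.
Invertibility requires all roots to lie outside the unit circle, i.e. |z| > 1 for every root.
Set 1 + (-0.328) z + (-1.107) z^2 = 0, i.e. a z^2 + b z + c = 0 with a = -1.107, b = -0.328, c = 1.
Discriminant D = b^2 - 4ac = (-0.328)^2 - 4*(-1.107)*1 = 0.107584 - (-4.428) = 4.535584.
D >= 0, so the roots are real: z = (-b +/- sqrt(D)) / (2a) = (0.328 +/- 2.129691) / (-2.214).
  z_1 = (0.328 + 2.129691) / (-2.214) = -1.1101,   |z_1| = 1.1101.
  z_2 = (0.328 - 2.129691) / (-2.214) = 0.8138,   |z_2| = 0.8138.
Moduli of all roots: 1.1101, 0.8138.
All moduli strictly greater than 1? No.
Verdict: Not invertible.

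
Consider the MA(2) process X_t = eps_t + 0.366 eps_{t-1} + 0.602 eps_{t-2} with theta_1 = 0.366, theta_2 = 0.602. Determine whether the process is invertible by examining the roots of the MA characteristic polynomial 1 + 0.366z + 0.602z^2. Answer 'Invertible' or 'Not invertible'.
\text{Invertible}

The MA(q) characteristic polynomial is P(z) = 1 + 0.366z + 0.602z^2.
Invertibility requires all roots to lie outside the unit circle, i.e. |z| > 1 for every root.
Set 1 + (0.366) z + (0.602) z^2 = 0, i.e. a z^2 + b z + c = 0 with a = 0.602, b = 0.366, c = 1.
Discriminant D = b^2 - 4ac = (0.366)^2 - 4*(0.602)*1 = 0.133956 - (2.408) = -2.274044.
D < 0, so the roots are the complex-conjugate pair z = (-b +/- i sqrt(-D)) / (2a) = -0.304 +/- 1.2525i.
For a conjugate pair |z|^2 = z * conj(z) = (product of roots) = c/a = 1/(0.602) = 1.66113, so |z| = sqrt(1.66113) = 1.2888 for both roots.
Moduli of all roots: 1.2888, 1.2888.
All moduli strictly greater than 1? Yes.
Verdict: Invertible.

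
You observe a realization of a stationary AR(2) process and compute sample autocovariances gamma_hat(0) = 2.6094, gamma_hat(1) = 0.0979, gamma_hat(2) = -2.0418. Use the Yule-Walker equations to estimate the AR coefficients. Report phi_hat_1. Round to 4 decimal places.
\hat\phi_{1} = 0.0670

The Yule-Walker equations for an AR(p) process read, in matrix form,
  Gamma_p phi = r_p,   with   (Gamma_p)_{ij} = gamma(|i - j|),
                       (r_p)_i = gamma(i),   i,j = 1..p.
Substitute the sample gammas (Toeplitz matrix and right-hand side of size 2):
  Gamma_p = [[2.6094, 0.0979], [0.0979, 2.6094]]
  r_p     = [0.0979, -2.0418]
Written out:
  2.6094 phi_1 + 0.0979 phi_2 = 0.0979
  0.0979 phi_1 + 2.6094 phi_2 = -2.0418
Solve by Cramer's rule:
  det = gamma(0)^2 - gamma(1)^2 = (2.6094)^2 - (0.0979)^2 = 6.80896836 - 0.00958441 = 6.79938395
  phi_hat_1 = [gamma(1) gamma(0) - gamma(1) gamma(2)] / det = [(0.0979)(2.6094) - (0.0979)(-2.0418)] / 6.79938395 = 0.45535248 / 6.79938395 = 0.067
  phi_hat_2 = [gamma(0) gamma(2) - gamma(1)^2] / det = [(2.6094)(-2.0418) - (0.0979)^2] / 6.79938395 = -5.33745733 / 6.79938395 = -0.785
So phi_hat = [0.0670, -0.7850].
Therefore phi_hat_1 = 0.0670.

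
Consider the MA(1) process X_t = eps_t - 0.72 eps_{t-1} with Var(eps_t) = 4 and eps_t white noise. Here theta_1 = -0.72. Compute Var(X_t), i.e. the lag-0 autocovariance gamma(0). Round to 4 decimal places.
\gamma(0) = 6.0736

For an MA(q) process X_t = eps_t + sum_i theta_i eps_{t-i} with
Var(eps_t) = sigma^2, the variance is
  gamma(0) = sigma^2 * (1 + sum_i theta_i^2).
  sum_i theta_i^2 = (-0.72)^2 = 0.5184.
  gamma(0) = 4 * (1 + 0.5184) = 4 * 1.5184 = 6.0736.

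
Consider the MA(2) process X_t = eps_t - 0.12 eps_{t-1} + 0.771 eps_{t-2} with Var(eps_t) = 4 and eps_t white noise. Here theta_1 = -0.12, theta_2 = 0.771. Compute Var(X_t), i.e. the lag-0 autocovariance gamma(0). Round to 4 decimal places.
\gamma(0) = 6.4354

For an MA(q) process X_t = eps_t + sum_i theta_i eps_{t-i} with
Var(eps_t) = sigma^2, the variance is
  gamma(0) = sigma^2 * (1 + sum_i theta_i^2).
  sum_i theta_i^2 = (-0.12)^2 + (0.771)^2 = 0.0144 + 0.594441 = 0.608841.
  gamma(0) = 4 * (1 + 0.608841) = 4 * 1.608841 = 6.435364, which rounds to 6.4354.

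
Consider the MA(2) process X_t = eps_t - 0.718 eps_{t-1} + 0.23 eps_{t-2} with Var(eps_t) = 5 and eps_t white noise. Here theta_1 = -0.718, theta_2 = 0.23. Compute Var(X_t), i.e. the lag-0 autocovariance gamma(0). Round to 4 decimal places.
\gamma(0) = 7.8421

For an MA(q) process X_t = eps_t + sum_i theta_i eps_{t-i} with
Var(eps_t) = sigma^2, the variance is
  gamma(0) = sigma^2 * (1 + sum_i theta_i^2).
  sum_i theta_i^2 = (-0.718)^2 + (0.23)^2 = 0.515524 + 0.0529 = 0.568424.
  gamma(0) = 5 * (1 + 0.568424) = 5 * 1.568424 = 7.84212, which rounds to 7.8421.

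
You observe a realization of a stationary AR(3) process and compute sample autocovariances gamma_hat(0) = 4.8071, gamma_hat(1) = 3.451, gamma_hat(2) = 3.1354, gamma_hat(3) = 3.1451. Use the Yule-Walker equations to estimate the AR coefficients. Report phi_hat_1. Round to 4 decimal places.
\hat\phi_{1} = 0.4420

The Yule-Walker equations for an AR(p) process read, in matrix form,
  Gamma_p phi = r_p,   with   (Gamma_p)_{ij} = gamma(|i - j|),
                       (r_p)_i = gamma(i),   i,j = 1..p.
Substitute the sample gammas (Toeplitz matrix and right-hand side of size 3):
  Gamma_p = [[4.8071, 3.451, 3.1354], [3.451, 4.8071, 3.451], [3.1354, 3.451, 4.8071]]
  r_p     = [3.451, 3.1354, 3.1451]
Written out (R1..R3):
  (R1) 4.8071 phi_1 + 3.451 phi_2 + 3.1354 phi_3 = 3.451
  (R2) 3.451 phi_1 + 4.8071 phi_2 + 3.451 phi_3 = 3.1354
  (R3) 3.1354 phi_1 + 3.451 phi_2 + 4.8071 phi_3 = 3.1451
Gaussian elimination:
  R2 <- R2 - (3.451/4.8071) R1 = R2 - (0.717896) R1:  2.329639 phi_2 + 1.200107 phi_3 = 0.657939
  R3 <- R3 - (3.1354/4.8071) R1 = R3 - (0.652244) R1:  1.200107 phi_2 + 2.762056 phi_3 = 0.894207
  R3 <- R3 - (1.200107/2.329639) R2 = R3 - (0.515147) R2:  2.143823 phi_3 = 0.555272
Back-substitution:
  phi_hat_3 = 0.555272 / 2.143823 = 0.25901
  phi_hat_2 = (0.657939 - (1.200107)(0.25901)) / 2.329639 = 0.148993
  phi_hat_1 = (3.451 - (3.451)(0.148993) - (3.1354)(0.25901)) / 4.8071 = 0.441997
So phi_hat = [0.4420, 0.1490, 0.2590].
Therefore phi_hat_1 = 0.4420.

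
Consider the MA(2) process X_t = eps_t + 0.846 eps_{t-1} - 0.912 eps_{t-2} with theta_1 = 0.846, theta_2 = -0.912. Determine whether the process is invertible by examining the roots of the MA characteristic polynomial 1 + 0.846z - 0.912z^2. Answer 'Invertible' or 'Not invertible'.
\text{Not invertible}

The MA(q) characteristic polynomial is P(z) = 1 + 0.846z - 0.912z^2.
Invertibility requires all roots to lie outside the unit circle, i.e. |z| > 1 for every root.
Set 1 + (0.846) z + (-0.912) z^2 = 0, i.e. a z^2 + b z + c = 0 with a = -0.912, b = 0.846, c = 1.
Discriminant D = b^2 - 4ac = (0.846)^2 - 4*(-0.912)*1 = 0.715716 - (-3.648) = 4.363716.
D >= 0, so the roots are real: z = (-b +/- sqrt(D)) / (2a) = (-0.846 +/- 2.088951) / (-1.824).
  z_1 = (-0.846 + 2.088951) / (-1.824) = -0.6814,   |z_1| = 0.6814.
  z_2 = (-0.846 - 2.088951) / (-1.824) = 1.6091,   |z_2| = 1.6091.
Moduli of all roots: 0.6814, 1.6091.
All moduli strictly greater than 1? No.
Verdict: Not invertible.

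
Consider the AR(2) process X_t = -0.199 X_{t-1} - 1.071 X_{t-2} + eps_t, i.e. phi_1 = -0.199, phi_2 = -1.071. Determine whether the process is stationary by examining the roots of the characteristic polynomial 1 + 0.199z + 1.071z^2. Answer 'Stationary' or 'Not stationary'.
\text{Not stationary}

The AR(p) characteristic polynomial is P(z) = 1 + 0.199z + 1.071z^2.
Stationarity requires all roots to lie outside the unit circle, i.e. |z| > 1 for every root.
Set 1 + (0.199) z + (1.071) z^2 = 0, i.e. a z^2 + b z + c = 0 with a = 1.071, b = 0.199, c = 1.
Discriminant D = b^2 - 4ac = (0.199)^2 - 4*(1.071)*1 = 0.039601 - (4.284) = -4.244399.
D < 0, so the roots are the complex-conjugate pair z = (-b +/- i sqrt(-D)) / (2a) = -0.0929 +/- 0.9618i.
For a conjugate pair |z|^2 = z * conj(z) = (product of roots) = c/a = 1/(1.071) = 0.933707, so |z| = sqrt(0.933707) = 0.9663 for both roots.
Moduli of all roots: 0.9663, 0.9663.
All moduli strictly greater than 1? No.
Verdict: Not stationary.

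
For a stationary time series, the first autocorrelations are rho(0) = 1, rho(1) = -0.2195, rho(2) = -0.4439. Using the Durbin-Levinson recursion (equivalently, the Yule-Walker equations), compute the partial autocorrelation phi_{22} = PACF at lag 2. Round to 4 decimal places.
\phi_{22} = -0.5170

The PACF at lag k is phi_{kk}, the last component of the solution
to the Yule-Walker system G_k phi = r_k where
  (G_k)_{ij} = rho(|i - j|), (r_k)_i = rho(i), i,j = 1..k.
Equivalently, Durbin-Levinson gives phi_{kk} iteratively:
  phi_{11} = rho(1)
  phi_{kk} = [rho(k) - sum_{j=1..k-1} phi_{k-1,j} rho(k-j)]
            / [1 - sum_{j=1..k-1} phi_{k-1,j} rho(j)],
  phi_{k,j} = phi_{k-1,j} - phi_{kk} phi_{k-1,k-j},  j = 1..k-1.
Step k = 1:
  phi_11 = rho(1) = -0.2195.
Step k = 2:
  phi_22 = [rho(2) - phi_11 rho(1)] / [1 - phi_11 rho(1)] = [-0.4439 - (-0.2195)(-0.2195)] / [1 - (-0.2195)(-0.2195)]
         = -0.49208025 / 0.95181975 = -0.517.
Therefore phi_{22} = -0.5170.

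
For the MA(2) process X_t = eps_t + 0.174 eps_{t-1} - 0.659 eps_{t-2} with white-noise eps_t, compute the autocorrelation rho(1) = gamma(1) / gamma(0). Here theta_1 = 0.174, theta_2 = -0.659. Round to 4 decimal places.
\rho(1) = 0.0405

For an MA(q) process with theta_0 = 1, the autocovariance is
  gamma(k) = sigma^2 * sum_{i=0..q-k} theta_i * theta_{i+k},
and rho(k) = gamma(k) / gamma(0). Sigma^2 cancels.
  numerator   = (1)*(0.174) + (0.174)*(-0.659) = 0.059334.
  denominator = (1)^2 + (0.174)^2 + (-0.659)^2 = 1.464557.
  rho(1) = 0.059334 / 1.464557 = 0.0405.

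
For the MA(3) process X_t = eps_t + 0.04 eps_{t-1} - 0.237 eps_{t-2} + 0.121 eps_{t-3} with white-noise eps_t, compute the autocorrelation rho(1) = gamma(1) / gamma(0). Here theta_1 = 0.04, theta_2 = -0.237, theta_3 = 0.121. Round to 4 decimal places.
\rho(1) = 0.0017

For an MA(q) process with theta_0 = 1, the autocovariance is
  gamma(k) = sigma^2 * sum_{i=0..q-k} theta_i * theta_{i+k},
and rho(k) = gamma(k) / gamma(0). Sigma^2 cancels.
  numerator   = (1)*(0.04) + (0.04)*(-0.237) + (-0.237)*(0.121) = 0.001843.
  denominator = (1)^2 + (0.04)^2 + (-0.237)^2 + (0.121)^2 = 1.07241.
  rho(1) = 0.001843 / 1.07241 = 0.0017.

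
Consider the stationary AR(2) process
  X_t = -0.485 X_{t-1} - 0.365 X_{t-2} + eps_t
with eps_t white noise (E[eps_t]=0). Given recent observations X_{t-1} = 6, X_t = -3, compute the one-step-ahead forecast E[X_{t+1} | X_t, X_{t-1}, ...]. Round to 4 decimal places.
E[X_{t+1} \mid \mathcal F_t] = -0.7350

For an AR(p) model X_t = c + sum_i phi_i X_{t-i} + eps_t, the
one-step-ahead conditional mean is
  E[X_{t+1} | X_t, ...] = c + sum_i phi_i X_{t+1-i}.
Substitute known values:
  E[X_{t+1} | ...] = (-0.485) * (-3) + (-0.365) * (6)
                   = -0.7350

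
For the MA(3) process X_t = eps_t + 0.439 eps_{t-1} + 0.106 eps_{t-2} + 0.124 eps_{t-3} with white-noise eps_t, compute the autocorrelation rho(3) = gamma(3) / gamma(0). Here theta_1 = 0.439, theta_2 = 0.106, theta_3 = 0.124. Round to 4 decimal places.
\rho(3) = 0.1017

For an MA(q) process with theta_0 = 1, the autocovariance is
  gamma(k) = sigma^2 * sum_{i=0..q-k} theta_i * theta_{i+k},
and rho(k) = gamma(k) / gamma(0). Sigma^2 cancels.
  numerator   = (1)*(0.124) = 0.124.
  denominator = (1)^2 + (0.439)^2 + (0.106)^2 + (0.124)^2 = 1.219333.
  rho(3) = 0.124 / 1.219333 = 0.1017.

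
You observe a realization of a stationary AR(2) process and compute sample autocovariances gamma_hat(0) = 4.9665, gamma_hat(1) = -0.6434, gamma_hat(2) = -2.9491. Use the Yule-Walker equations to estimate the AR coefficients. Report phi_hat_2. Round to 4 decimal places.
\hat\phi_{2} = -0.6210

The Yule-Walker equations for an AR(p) process read, in matrix form,
  Gamma_p phi = r_p,   with   (Gamma_p)_{ij} = gamma(|i - j|),
                       (r_p)_i = gamma(i),   i,j = 1..p.
Substitute the sample gammas (Toeplitz matrix and right-hand side of size 2):
  Gamma_p = [[4.9665, -0.6434], [-0.6434, 4.9665]]
  r_p     = [-0.6434, -2.9491]
Written out:
  4.9665 phi_1 - 0.6434 phi_2 = -0.6434
  -0.6434 phi_1 + 4.9665 phi_2 = -2.9491
Solve by Cramer's rule:
  det = gamma(0)^2 - gamma(1)^2 = (4.9665)^2 - (-0.6434)^2 = 24.66612225 - 0.41396356 = 24.25215869
  phi_hat_1 = [gamma(1) gamma(0) - gamma(1) gamma(2)] / det = [(-0.6434)(4.9665) - (-0.6434)(-2.9491)] / 24.25215869 = -5.09289704 / 24.25215869 = -0.21
  phi_hat_2 = [gamma(0) gamma(2) - gamma(1)^2] / det = [(4.9665)(-2.9491) - (-0.6434)^2] / 24.25215869 = -15.06066871 / 24.25215869 = -0.621
So phi_hat = [-0.2100, -0.6210].
Therefore phi_hat_2 = -0.6210.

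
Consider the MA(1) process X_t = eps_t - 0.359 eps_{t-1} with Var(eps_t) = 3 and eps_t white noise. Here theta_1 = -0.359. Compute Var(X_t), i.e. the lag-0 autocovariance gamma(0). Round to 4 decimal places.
\gamma(0) = 3.3866

For an MA(q) process X_t = eps_t + sum_i theta_i eps_{t-i} with
Var(eps_t) = sigma^2, the variance is
  gamma(0) = sigma^2 * (1 + sum_i theta_i^2).
  sum_i theta_i^2 = (-0.359)^2 = 0.128881.
  gamma(0) = 3 * (1 + 0.128881) = 3 * 1.128881 = 3.386643, which rounds to 3.3866.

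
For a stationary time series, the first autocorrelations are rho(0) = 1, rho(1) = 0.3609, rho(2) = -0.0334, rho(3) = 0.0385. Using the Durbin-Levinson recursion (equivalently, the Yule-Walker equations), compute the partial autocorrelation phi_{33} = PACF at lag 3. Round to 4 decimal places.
\phi_{33} = 0.1439

The PACF at lag k is phi_{kk}, the last component of the solution
to the Yule-Walker system G_k phi = r_k where
  (G_k)_{ij} = rho(|i - j|), (r_k)_i = rho(i), i,j = 1..k.
Equivalently, Durbin-Levinson gives phi_{kk} iteratively:
  phi_{11} = rho(1)
  phi_{kk} = [rho(k) - sum_{j=1..k-1} phi_{k-1,j} rho(k-j)]
            / [1 - sum_{j=1..k-1} phi_{k-1,j} rho(j)],
  phi_{k,j} = phi_{k-1,j} - phi_{kk} phi_{k-1,k-j},  j = 1..k-1.
Step k = 1:
  phi_11 = rho(1) = 0.3609.
Step k = 2:
  phi_22 = [rho(2) - phi_11 rho(1)] / [1 - phi_11 rho(1)] = [-0.0334 - (0.3609)(0.3609)] / [1 - (0.3609)(0.3609)]
         = -0.16364881 / 0.86975119 = -0.188156.
  Update: phi_21 = phi_11 - phi_22 phi_11 = 0.3609 - (-0.188156)(0.3609) = 0.428805.
Step k = 3:
  phi_33 = [rho(3) - phi_21 rho(2) - phi_22 rho(1)] / [1 - phi_21 rho(1) - phi_22 rho(2)]
    numerator   = 0.0385 - (0.428805)(-0.0334) - (-0.188156)(0.3609) = 0.12072756
    denominator = 1 - (0.428805)(0.3609) - (-0.188156)(-0.0334) = 0.8389597
  phi_33 = 0.12072756 / 0.8389597 = 0.1439.
Therefore phi_{33} = 0.1439.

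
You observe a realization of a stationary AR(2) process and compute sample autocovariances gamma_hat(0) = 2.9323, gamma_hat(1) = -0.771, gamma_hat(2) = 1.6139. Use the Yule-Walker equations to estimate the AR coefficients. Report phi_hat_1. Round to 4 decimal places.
\hat\phi_{1} = -0.1270

The Yule-Walker equations for an AR(p) process read, in matrix form,
  Gamma_p phi = r_p,   with   (Gamma_p)_{ij} = gamma(|i - j|),
                       (r_p)_i = gamma(i),   i,j = 1..p.
Substitute the sample gammas (Toeplitz matrix and right-hand side of size 2):
  Gamma_p = [[2.9323, -0.771], [-0.771, 2.9323]]
  r_p     = [-0.771, 1.6139]
Written out:
  2.9323 phi_1 - 0.771 phi_2 = -0.771
  -0.771 phi_1 + 2.9323 phi_2 = 1.6139
Solve by Cramer's rule:
  det = gamma(0)^2 - gamma(1)^2 = (2.9323)^2 - (-0.771)^2 = 8.59838329 - 0.594441 = 8.00394229
  phi_hat_1 = [gamma(1) gamma(0) - gamma(1) gamma(2)] / det = [(-0.771)(2.9323) - (-0.771)(1.6139)] / 8.00394229 = -1.0164864 / 8.00394229 = -0.127
  phi_hat_2 = [gamma(0) gamma(2) - gamma(1)^2] / det = [(2.9323)(1.6139) - (-0.771)^2] / 8.00394229 = 4.13799797 / 8.00394229 = 0.517
So phi_hat = [-0.1270, 0.5170].
Therefore phi_hat_1 = -0.1270.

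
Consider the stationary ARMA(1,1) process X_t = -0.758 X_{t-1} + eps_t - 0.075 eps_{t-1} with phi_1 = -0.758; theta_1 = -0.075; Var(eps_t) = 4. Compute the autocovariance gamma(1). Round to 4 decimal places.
\gamma(1) = -8.2772

Multiply the model equation by X_{t-k} and take expectations. With theta_0 = psi_0 = 1 and psi_j the MA(infinity) weights, this gives
  gamma(k) - sum_i phi_i gamma(k-i) = c_k,
  c_k = sigma^2 * sum_{j=k..q} theta_j psi_{j-k}   (c_k = 0 for k > q),
using gamma(-m) = gamma(m).
psi-weights needed (psi_j = theta_j + sum_i phi_i psi_{j-i}):
  psi_1 = theta_1 + phi_1 = -0.075 + (-0.758) = -0.833
Right-hand sides:
  c_0 = sigma^2 (1 + theta_1 psi_1) = 4 * (1 + (-0.075)(-0.833)) = 4 * 1.062475 = 4.2499
  c_1 = sigma^2 theta_1 = 4 * (-0.075) = -0.3
  c_2 = 0
Equations for k = 0 and k = 1 (AR order 1):
  gamma(0) = phi_1 gamma(1) + c_0
  gamma(1) = phi_1 gamma(0) + c_1
Substituting the second into the first: gamma(0) (1 - phi_1^2) = c_0 + phi_1 c_1, so
  gamma(0) = (c_0 + phi_1 c_1) / (1 - phi_1^2) = (4.2499 + (-0.758)(-0.3)) / (1 - (-0.758)^2) = 4.4773 / 0.425436 = 10.524027.
  gamma(1) = phi_1 gamma(0) + c_1 = (-0.758)(10.524027) + (-0.3) = -8.277213.
Therefore gamma(1) = -8.2772 (to 4 decimal places).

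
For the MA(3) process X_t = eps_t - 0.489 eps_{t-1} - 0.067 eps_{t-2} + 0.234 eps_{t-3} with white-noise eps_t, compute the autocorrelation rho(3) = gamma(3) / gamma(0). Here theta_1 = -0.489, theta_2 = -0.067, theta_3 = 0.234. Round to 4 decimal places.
\rho(3) = 0.1802

For an MA(q) process with theta_0 = 1, the autocovariance is
  gamma(k) = sigma^2 * sum_{i=0..q-k} theta_i * theta_{i+k},
and rho(k) = gamma(k) / gamma(0). Sigma^2 cancels.
  numerator   = (1)*(0.234) = 0.234.
  denominator = (1)^2 + (-0.489)^2 + (-0.067)^2 + (0.234)^2 = 1.298366.
  rho(3) = 0.234 / 1.298366 = 0.1802.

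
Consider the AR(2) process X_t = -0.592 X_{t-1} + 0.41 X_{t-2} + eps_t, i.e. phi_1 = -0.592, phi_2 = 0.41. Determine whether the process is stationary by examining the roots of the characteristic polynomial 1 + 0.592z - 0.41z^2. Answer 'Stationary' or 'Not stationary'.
\text{Not stationary}

The AR(p) characteristic polynomial is P(z) = 1 + 0.592z - 0.41z^2.
Stationarity requires all roots to lie outside the unit circle, i.e. |z| > 1 for every root.
Set 1 + (0.592) z + (-0.41) z^2 = 0, i.e. a z^2 + b z + c = 0 with a = -0.41, b = 0.592, c = 1.
Discriminant D = b^2 - 4ac = (0.592)^2 - 4*(-0.41)*1 = 0.350464 - (-1.64) = 1.990464.
D >= 0, so the roots are real: z = (-b +/- sqrt(D)) / (2a) = (-0.592 +/- 1.410838) / (-0.82).
  z_1 = (-0.592 + 1.410838) / (-0.82) = -0.9986,   |z_1| = 0.9986.
  z_2 = (-0.592 - 1.410838) / (-0.82) = 2.4425,   |z_2| = 2.4425.
Moduli of all roots: 0.9986, 2.4425.
All moduli strictly greater than 1? No.
Verdict: Not stationary.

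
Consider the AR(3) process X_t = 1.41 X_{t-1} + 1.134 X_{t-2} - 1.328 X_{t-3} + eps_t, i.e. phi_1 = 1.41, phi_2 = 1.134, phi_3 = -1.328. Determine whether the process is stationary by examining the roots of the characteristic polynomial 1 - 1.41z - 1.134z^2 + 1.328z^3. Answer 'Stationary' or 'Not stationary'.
\text{Not stationary}

The AR(p) characteristic polynomial is P(z) = 1 - 1.41z - 1.134z^2 + 1.328z^3.
Stationarity requires all roots to lie outside the unit circle, i.e. |z| > 1 for every root.
Degree 3: look for a simple real root z0 first, then factor out (1 - z/z0) and solve the remaining quadratic.
Testing z0 = 0.625: P(0.625) = 1 + (-1.41)(0.625) + (-1.134)(0.625)^2 + (1.328)(0.625)^3
  = 1 + (-0.88125) + (-0.442969) + (0.324219) = 0.  So z_0 = 0.625 is a root, |z_0| = 0.625.
Divide out the factor (1 - 1.6 z) = (1 - z/z0) (since 1/z0 = 1.6):
  P(z) = (1 - 1.6 z)(1 + (0.19) z + (-0.83) z^2)
  [check: z-coef 0.19 - (1.6) = -1.41; z^2-coef -0.83 - (1.6)(0.19) = -1.134; z^3-coef -(1.6)(-0.83) = 1.328.]
Remaining roots from the quadratic factor 1 + (0.19) z + (-0.83) z^2:
  Set 1 + (0.19) z + (-0.83) z^2 = 0, i.e. a z^2 + b z + c = 0 with a = -0.83, b = 0.19, c = 1.
  Discriminant D = b^2 - 4ac = (0.19)^2 - 4*(-0.83)*1 = 0.0361 - (-3.32) = 3.3561.
  D >= 0, so the roots are real: z = (-b +/- sqrt(D)) / (2a) = (-0.19 +/- 1.831966) / (-1.66).
    z_1 = (-0.19 + 1.831966) / (-1.66) = -0.9891,   |z_1| = 0.9891.
    z_2 = (-0.19 - 1.831966) / (-1.66) = 1.2181,   |z_2| = 1.2181.
Moduli of all roots: 0.6250, 0.9891, 1.2181.
All moduli strictly greater than 1? No.
Verdict: Not stationary.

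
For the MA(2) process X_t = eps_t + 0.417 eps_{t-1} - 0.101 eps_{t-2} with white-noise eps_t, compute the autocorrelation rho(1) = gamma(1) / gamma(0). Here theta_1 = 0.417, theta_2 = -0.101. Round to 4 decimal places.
\rho(1) = 0.3166

For an MA(q) process with theta_0 = 1, the autocovariance is
  gamma(k) = sigma^2 * sum_{i=0..q-k} theta_i * theta_{i+k},
and rho(k) = gamma(k) / gamma(0). Sigma^2 cancels.
  numerator   = (1)*(0.417) + (0.417)*(-0.101) = 0.374883.
  denominator = (1)^2 + (0.417)^2 + (-0.101)^2 = 1.18409.
  rho(1) = 0.374883 / 1.18409 = 0.3166.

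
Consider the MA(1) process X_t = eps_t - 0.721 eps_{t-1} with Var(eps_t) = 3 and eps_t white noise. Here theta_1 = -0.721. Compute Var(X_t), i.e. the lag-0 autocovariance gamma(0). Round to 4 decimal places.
\gamma(0) = 4.5595

For an MA(q) process X_t = eps_t + sum_i theta_i eps_{t-i} with
Var(eps_t) = sigma^2, the variance is
  gamma(0) = sigma^2 * (1 + sum_i theta_i^2).
  sum_i theta_i^2 = (-0.721)^2 = 0.519841.
  gamma(0) = 3 * (1 + 0.519841) = 3 * 1.519841 = 4.559523, which rounds to 4.5595.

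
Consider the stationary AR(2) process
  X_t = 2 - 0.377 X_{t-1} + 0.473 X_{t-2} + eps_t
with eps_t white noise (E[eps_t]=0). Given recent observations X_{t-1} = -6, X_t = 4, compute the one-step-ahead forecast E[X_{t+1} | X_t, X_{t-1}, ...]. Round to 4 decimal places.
E[X_{t+1} \mid \mathcal F_t] = -2.3460

For an AR(p) model X_t = c + sum_i phi_i X_{t-i} + eps_t, the
one-step-ahead conditional mean is
  E[X_{t+1} | X_t, ...] = c + sum_i phi_i X_{t+1-i}.
Substitute known values:
  E[X_{t+1} | ...] = 2 + (-0.377) * (4) + (0.473) * (-6)
                   = -2.3460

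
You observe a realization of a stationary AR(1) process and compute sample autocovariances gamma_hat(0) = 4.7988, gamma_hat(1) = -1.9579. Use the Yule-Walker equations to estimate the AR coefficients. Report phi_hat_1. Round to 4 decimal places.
\hat\phi_{1} = -0.4080

The Yule-Walker equations for an AR(p) process read, in matrix form,
  Gamma_p phi = r_p,   with   (Gamma_p)_{ij} = gamma(|i - j|),
                       (r_p)_i = gamma(i),   i,j = 1..p.
Substitute the sample gammas (Toeplitz matrix and right-hand side of size 1):
  Gamma_p = [[4.7988]]
  r_p     = [-1.9579]
With p = 1 this is the single equation gamma(0) phi_1 = gamma(1):
  phi_hat_1 = gamma(1) / gamma(0) = -1.9579 / 4.7988 = -0.4080.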